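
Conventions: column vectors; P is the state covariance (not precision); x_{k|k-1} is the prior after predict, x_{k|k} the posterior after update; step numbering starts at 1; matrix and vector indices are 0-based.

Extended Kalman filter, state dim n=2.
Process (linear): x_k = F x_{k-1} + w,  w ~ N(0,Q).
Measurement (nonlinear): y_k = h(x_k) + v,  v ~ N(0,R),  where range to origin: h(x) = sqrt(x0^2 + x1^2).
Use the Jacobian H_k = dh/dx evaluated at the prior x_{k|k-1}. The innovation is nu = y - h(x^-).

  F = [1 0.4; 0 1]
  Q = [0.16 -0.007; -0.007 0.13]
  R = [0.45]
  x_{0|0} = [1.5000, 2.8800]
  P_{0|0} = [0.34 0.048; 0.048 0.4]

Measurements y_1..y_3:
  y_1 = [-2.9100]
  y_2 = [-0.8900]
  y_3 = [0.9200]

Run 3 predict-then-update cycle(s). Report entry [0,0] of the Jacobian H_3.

step 1: x^-=[2.6520, 2.8800]  P^-=[0.6024 0.2010; 0.2010 0.5300]  H_jac=[0.6774 0.7356]  S=[1.2135]  K=[0.4581; 0.4335]  nu=[-6.8250]  x^+=[-0.4745, -0.0785]  P^+=[0.3477 -0.0400; -0.0400 0.3020]
step 2: x^-=[-0.5059, -0.0785]  P^-=[0.5241 0.0738; 0.0738 0.4320]  H_jac=[-0.9882 -0.1533]  S=[0.9943]  K=[-0.5322; -0.1400]  nu=[-1.4020]  x^+=[0.2403, 0.1177]  P^+=[0.2424 -0.0002; -0.0002 0.4125]
step 3: x^-=[0.2874, 0.1177]  P^-=[0.4682 0.1578; 0.1578 0.5425]  H_jac=[0.9253 0.3791]  S=[1.0396]  K=[0.4743; 0.3383]  nu=[0.6094]  x^+=[0.5764, 0.3239]  P^+=[0.2344 -0.0090; -0.0090 0.4235]

H_jac[0,0] = 0.9253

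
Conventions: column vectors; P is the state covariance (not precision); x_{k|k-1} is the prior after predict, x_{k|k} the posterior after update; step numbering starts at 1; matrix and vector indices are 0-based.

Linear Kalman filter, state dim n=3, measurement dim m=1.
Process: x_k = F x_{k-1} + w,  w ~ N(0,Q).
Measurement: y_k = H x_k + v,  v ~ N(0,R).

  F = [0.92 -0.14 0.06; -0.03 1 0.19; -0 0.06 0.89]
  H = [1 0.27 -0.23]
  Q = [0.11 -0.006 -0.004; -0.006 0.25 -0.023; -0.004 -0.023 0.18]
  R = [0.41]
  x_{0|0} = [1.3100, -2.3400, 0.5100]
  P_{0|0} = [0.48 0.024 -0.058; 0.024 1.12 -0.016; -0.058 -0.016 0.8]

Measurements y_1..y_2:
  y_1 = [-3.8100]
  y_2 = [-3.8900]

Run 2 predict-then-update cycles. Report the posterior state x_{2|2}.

step 1: x^-=[1.5634, -2.2824, 0.3135]  P^-=[0.5288 -0.1553 -0.0149; -0.1553 1.3925 0.1666; -0.0149 0.1666 0.8160]  S=[0.9858]  K=[0.4974; 0.1850; -0.1599]  nu=[-4.6850]  x^+=[-0.7668, -3.1490, 1.0626]  P^+=[0.2849 -0.2460 0.0635; -0.2460 1.3587 0.1957; 0.0635 0.1957 0.7908]
step 2: x^-=[-0.2008, -2.9241, 0.7568]  P^-=[0.4477 -0.4049 0.0415; -0.4049 1.7259 0.3674; 0.0415 0.3674 0.8322]  S=[0.7442]  K=[0.4419; -0.0315; -0.0681]  nu=[-2.7256]  x^+=[-1.4053, -2.8383, 0.9424]  P^+=[0.3024 -0.3946 0.0639; -0.3946 1.7252 0.3658; 0.0639 0.3658 0.8287]

x_post = [-1.4053, -2.8383, 0.9424]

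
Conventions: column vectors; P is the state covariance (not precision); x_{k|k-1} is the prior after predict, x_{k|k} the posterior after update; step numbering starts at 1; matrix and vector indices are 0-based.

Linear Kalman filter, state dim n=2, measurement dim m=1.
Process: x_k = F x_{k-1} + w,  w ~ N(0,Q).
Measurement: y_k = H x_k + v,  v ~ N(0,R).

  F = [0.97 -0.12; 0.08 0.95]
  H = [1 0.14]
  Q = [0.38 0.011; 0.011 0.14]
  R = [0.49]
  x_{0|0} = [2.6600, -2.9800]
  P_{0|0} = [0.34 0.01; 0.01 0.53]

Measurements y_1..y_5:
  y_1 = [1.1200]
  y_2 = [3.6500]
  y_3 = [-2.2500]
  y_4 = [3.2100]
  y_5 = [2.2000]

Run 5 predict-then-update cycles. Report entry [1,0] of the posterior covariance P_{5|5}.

step 1: x^-=[2.9378, -2.6182]  P^-=[0.7052 -0.0139; -0.0139 0.6220]  S=[1.2035]  K=[0.5843; 0.0608]  nu=[-1.4513]  x^+=[2.0898, -2.7064]  P^+=[0.2943 -0.0567; -0.0567 0.6176]
step 2: x^-=[2.3518, -2.4039]  P^-=[0.6790 -0.0882; -0.0882 0.6906]  S=[1.1578]  K=[0.5758; 0.0073]  nu=[1.6347]  x^+=[3.2930, -2.3920]  P^+=[0.2952 -0.0931; -0.0931 0.6906]
step 3: x^-=[3.4813, -2.0090]  P^-=[0.6893 -0.1297; -0.1297 0.7510]  S=[1.1577]  K=[0.5797; -0.0212]  nu=[-5.4500]  x^+=[0.3217, -1.8932]  P^+=[0.3002 -0.1155; -0.1155 0.7505]
step 4: x^-=[0.5393, -1.7728]  P^-=[0.7002 -0.1566; -0.1566 0.8017]  S=[1.1621]  K=[0.5837; -0.0381]  nu=[2.9189]  x^+=[2.2430, -1.8841]  P^+=[0.3043 -0.1307; -0.1307 0.8000]
step 5: x^-=[2.4018, -1.6105]  P^-=[0.7083 -0.1758; -0.1758 0.8440]  S=[1.1656]  K=[0.5865; -0.0494]  nu=[0.0237]  x^+=[2.4157, -1.6117]  P^+=[0.3073 -0.1420; -0.1420 0.8412]

P_post[1,0] = -0.1420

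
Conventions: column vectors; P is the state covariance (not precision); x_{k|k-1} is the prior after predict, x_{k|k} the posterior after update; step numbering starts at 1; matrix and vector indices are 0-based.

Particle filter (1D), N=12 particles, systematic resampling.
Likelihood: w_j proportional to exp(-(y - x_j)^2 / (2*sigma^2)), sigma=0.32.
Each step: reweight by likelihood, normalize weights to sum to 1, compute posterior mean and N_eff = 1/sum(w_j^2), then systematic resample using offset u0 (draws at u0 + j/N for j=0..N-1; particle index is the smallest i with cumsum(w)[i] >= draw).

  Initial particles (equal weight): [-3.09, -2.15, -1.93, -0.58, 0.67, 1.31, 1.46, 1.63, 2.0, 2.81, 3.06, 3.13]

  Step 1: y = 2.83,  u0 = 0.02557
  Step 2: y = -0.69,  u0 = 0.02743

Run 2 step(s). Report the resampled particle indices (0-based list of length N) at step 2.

resampled_idx = [0, 0, 0, 1, 1, 2, 2, 3, 3, 3, 4, 4]

step 1: w=[0.0000, 0.0000, 0.0000, 0.0000, 0.0000, 0.0000, 0.0000, 0.0004, 0.0141, 0.4073, 0.3152, 0.2630]  mean=2.9610  Neff=2.9887  idx=[9, 9, 9, 9, 9, 10, 10, 10, 10, 11, 11, 11]
step 2: w=[0.2000, 0.2000, 0.2000, 0.2000, 0.2000, 0.0000, 0.0000, 0.0000, 0.0000, 0.0000, 0.0000, 0.0000]  mean=2.8100  Neff=5.0012  idx=[0, 0, 0, 1, 1, 2, 2, 3, 3, 3, 4, 4]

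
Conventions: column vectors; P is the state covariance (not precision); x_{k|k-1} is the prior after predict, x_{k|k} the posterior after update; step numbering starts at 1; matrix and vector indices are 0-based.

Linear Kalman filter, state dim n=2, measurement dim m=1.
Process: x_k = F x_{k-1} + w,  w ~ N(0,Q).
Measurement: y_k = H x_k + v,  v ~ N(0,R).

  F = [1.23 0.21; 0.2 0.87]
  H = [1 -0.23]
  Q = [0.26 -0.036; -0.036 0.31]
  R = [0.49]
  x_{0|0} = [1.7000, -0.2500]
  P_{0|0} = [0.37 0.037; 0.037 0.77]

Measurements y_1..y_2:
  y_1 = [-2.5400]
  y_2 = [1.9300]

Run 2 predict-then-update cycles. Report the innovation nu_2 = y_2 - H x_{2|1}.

innov = [2.9009]

step 1: x^-=[2.0385, 0.1225]  P^-=[0.8728 0.2368; 0.2368 0.9205]  S=[1.3026]  K=[0.6283; 0.0193]  nu=[-4.5503]  x^+=[-0.8203, 0.0347]  P^+=[0.3587 0.2211; 0.2211 0.9200]
step 2: x^-=[-1.0017, -0.1339]  P^-=[0.9574 0.4662; 0.4662 1.0976]  S=[1.2911]  K=[0.6585; 0.1655]  nu=[2.9009]  x^+=[0.9087, 0.3463]  P^+=[0.3975 0.3254; 0.3254 1.0623]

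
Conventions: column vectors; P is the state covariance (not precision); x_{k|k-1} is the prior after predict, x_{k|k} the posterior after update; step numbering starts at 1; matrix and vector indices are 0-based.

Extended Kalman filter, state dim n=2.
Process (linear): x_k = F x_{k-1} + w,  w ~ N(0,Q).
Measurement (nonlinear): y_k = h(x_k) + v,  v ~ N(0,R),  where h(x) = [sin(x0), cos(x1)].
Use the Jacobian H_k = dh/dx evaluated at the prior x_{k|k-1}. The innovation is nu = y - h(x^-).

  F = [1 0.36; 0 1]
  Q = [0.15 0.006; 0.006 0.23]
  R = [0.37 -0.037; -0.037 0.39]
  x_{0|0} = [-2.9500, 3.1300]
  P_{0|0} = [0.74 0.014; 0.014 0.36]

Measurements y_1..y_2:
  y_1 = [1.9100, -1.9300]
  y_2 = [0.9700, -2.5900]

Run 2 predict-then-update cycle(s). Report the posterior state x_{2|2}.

x_post = [-3.5377, 3.1808]

step 1: x^-=[-1.8232, 3.1300]  P^-=[0.9467 0.1496; 0.1496 0.5900]  H_jac=[-0.2497 0.0000; 0.0000 -0.0116]  S=[0.4290 -0.0366; -0.0366 0.3901]  K=[-0.5559 -0.0566; -0.0893 -0.0259]  nu=[2.8783, -0.9301]  x^+=[-3.3706, 2.8971]  P^+=[0.8152 0.1284; 0.1284 0.5865]
step 2: x^-=[-2.3276, 2.8971]  P^-=[1.1337 0.3456; 0.3456 0.8165]  H_jac=[-0.6866 0.0000; 0.0000 -0.2421]  S=[0.9045 0.0204; 0.0204 0.4378]  K=[-0.8572 -0.1510; -0.2524 -0.4396]  nu=[1.6970, -1.6197]  x^+=[-3.5377, 3.1808]  P^+=[0.4538 0.1123; 0.1123 0.6697]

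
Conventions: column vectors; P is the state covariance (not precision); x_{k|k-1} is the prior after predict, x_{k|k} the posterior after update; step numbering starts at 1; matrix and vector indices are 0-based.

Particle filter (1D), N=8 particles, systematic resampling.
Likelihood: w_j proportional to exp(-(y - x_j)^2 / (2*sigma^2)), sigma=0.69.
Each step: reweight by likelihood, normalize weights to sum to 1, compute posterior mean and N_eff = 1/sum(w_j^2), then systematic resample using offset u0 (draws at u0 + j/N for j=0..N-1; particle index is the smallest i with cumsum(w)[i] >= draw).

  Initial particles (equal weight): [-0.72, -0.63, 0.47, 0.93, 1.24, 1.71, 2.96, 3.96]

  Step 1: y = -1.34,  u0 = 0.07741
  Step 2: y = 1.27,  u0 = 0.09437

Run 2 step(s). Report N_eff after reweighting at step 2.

N_eff = 7.7441

step 1: w=[0.5160, 0.4550, 0.0248, 0.0034, 0.0007, 0.0000, 0.0000, 0.0000]  mean=-0.6424  Neff=2.1100  idx=[0, 0, 0, 0, 1, 1, 1, 1]
step 2: w=[0.1023, 0.1023, 0.1023, 0.1023, 0.1477, 0.1477, 0.1477, 0.1477]  mean=-0.6668  Neff=7.7441  idx=[0, 2, 3, 4, 5, 6, 6, 7]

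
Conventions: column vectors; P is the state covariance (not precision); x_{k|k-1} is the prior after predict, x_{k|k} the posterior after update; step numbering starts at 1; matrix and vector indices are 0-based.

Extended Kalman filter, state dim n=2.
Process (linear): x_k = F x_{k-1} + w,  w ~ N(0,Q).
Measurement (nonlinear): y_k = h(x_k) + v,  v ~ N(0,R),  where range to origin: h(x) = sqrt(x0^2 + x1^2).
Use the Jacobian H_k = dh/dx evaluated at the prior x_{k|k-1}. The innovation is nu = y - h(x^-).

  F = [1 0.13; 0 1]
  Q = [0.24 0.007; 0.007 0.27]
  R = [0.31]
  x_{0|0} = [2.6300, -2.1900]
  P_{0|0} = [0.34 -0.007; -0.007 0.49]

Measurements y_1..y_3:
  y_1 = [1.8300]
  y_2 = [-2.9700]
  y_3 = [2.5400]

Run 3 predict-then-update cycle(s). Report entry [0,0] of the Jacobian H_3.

H_jac[0,0] = -0.6713

step 1: x^-=[2.3453, -2.1900]  P^-=[0.5865 0.0637; 0.0637 0.7600]  H_jac=[0.7309 -0.6825]  S=[0.9137]  K=[0.4215; -0.5167]  nu=[-1.3788]  x^+=[1.7641, -1.4776]  P^+=[0.4241 0.2627; 0.2627 0.5160]
step 2: x^-=[1.5720, -1.4776]  P^-=[0.7411 0.3368; 0.3368 0.7860]  H_jac=[0.7287 -0.6849]  S=[0.7360]  K=[0.4203; -0.3980]  nu=[-5.1274]  x^+=[-0.5831, 0.5630]  P^+=[0.6111 0.4599; 0.4599 0.6695]
step 3: x^-=[-0.5099, 0.5630]  P^-=[0.9820 0.5540; 0.5540 0.9395]  H_jac=[-0.6713 0.7412]  S=[0.7174]  K=[-0.3465; 0.4524]  nu=[1.7804]  x^+=[-1.1268, 1.3684]  P^+=[0.8959 0.6664; 0.6664 0.7927]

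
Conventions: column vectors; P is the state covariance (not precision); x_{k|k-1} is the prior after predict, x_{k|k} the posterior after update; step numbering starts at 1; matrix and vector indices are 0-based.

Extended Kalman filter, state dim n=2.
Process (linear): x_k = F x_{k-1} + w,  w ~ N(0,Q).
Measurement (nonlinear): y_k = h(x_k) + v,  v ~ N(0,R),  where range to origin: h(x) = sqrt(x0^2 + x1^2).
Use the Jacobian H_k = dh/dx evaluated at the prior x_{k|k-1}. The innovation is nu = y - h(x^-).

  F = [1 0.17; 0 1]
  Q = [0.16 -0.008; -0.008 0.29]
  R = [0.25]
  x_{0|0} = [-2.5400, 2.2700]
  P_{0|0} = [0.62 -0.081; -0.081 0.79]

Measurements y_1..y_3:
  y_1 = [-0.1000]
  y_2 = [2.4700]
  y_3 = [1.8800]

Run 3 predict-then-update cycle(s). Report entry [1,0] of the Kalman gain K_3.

K[1,0] = -0.6010

step 1: x^-=[-2.1541, 2.2700]  P^-=[0.7753 0.0453; 0.0453 1.0800]  H_jac=[-0.6883 0.7254]  S=[1.1404]  K=[-0.4392; 0.6596]  nu=[-3.2294]  x^+=[-0.7359, 0.1398]  P^+=[0.5554 0.3756; 0.3756 0.5838]
step 2: x^-=[-0.7121, 0.1398]  P^-=[0.8599 0.4669; 0.4669 0.8738]  H_jac=[-0.9813 0.1926]  S=[0.9339]  K=[-0.8072; -0.3103]  nu=[1.7443]  x^+=[-2.1201, -0.4015]  P^+=[0.2514 0.2329; 0.2329 0.7839]
step 3: x^-=[-2.1884, -0.4015]  P^-=[0.5132 0.3582; 0.3582 1.0739]  H_jac=[-0.9836 -0.1804]  S=[0.9087]  K=[-0.6267; -0.6010]  nu=[-0.3449]  x^+=[-1.9722, -0.1942]  P^+=[0.1564 0.0160; 0.0160 0.7457]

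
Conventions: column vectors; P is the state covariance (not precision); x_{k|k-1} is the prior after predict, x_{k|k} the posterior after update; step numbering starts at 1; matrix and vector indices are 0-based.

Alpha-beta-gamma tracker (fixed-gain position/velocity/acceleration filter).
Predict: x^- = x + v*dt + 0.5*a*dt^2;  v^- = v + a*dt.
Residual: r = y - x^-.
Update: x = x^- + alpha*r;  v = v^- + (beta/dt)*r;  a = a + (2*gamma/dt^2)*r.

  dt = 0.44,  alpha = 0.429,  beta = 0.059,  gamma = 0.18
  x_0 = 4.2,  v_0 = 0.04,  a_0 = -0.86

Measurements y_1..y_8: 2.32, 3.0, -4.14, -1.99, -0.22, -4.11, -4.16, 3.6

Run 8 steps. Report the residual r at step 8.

resid = 8.6421

step 1: x_pred=4.1344  r=-1.8144  x^+=3.3560  v^+=-0.5817  a^+=-4.2338
step 2: x_pred=2.6902  r=0.3098  x^+=2.8231  v^+=-2.4030  a^+=-3.6578
step 3: x_pred=1.4117  r=-5.5517  x^+=-0.9700  v^+=-4.7569  a^+=-13.9812
step 4: x_pred=-4.4164  r=2.4264  x^+=-3.3755  v^+=-10.5832  a^+=-9.4694
step 5: x_pred=-8.9487  r=8.7287  x^+=-5.2041  v^+=-13.5793  a^+=6.7617
step 6: x_pred=-10.5245  r=6.4145  x^+=-7.7727  v^+=-9.7440  a^+=18.6895
step 7: x_pred=-10.2509  r=6.0909  x^+=-7.6379  v^+=-0.7039  a^+=30.0155
step 8: x_pred=-5.0421  r=8.6421  x^+=-1.3347  v^+=13.6617  a^+=46.0856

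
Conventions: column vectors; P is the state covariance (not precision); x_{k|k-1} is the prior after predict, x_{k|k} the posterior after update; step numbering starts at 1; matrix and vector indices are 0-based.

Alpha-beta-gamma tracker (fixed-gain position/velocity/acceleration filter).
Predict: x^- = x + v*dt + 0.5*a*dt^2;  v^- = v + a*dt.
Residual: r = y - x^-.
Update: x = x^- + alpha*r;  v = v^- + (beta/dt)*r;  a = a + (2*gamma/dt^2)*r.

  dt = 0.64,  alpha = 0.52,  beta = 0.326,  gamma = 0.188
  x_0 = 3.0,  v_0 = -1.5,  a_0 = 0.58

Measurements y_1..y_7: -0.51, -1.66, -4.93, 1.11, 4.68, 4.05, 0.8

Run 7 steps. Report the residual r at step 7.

step 1: x_pred=2.1588  r=-2.6688  x^+=0.7710  v^+=-2.4882  a^+=-1.8699
step 2: x_pred=-1.2044  r=-0.4556  x^+=-1.4413  v^+=-3.9170  a^+=-2.2881
step 3: x_pred=-4.4168  r=-0.5132  x^+=-4.6837  v^+=-5.6428  a^+=-2.7592
step 4: x_pred=-8.8601  r=9.9701  x^+=-3.6757  v^+=-2.3302  a^+=6.3931
step 5: x_pred=-3.8577  r=8.5377  x^+=0.5819  v^+=6.1103  a^+=14.2304
step 6: x_pred=7.4069  r=-3.3569  x^+=5.6613  v^+=13.5078  a^+=11.1489
step 7: x_pred=16.5896  r=-15.7896  x^+=8.3790  v^+=12.6003  a^+=-3.3455

resid = -15.7896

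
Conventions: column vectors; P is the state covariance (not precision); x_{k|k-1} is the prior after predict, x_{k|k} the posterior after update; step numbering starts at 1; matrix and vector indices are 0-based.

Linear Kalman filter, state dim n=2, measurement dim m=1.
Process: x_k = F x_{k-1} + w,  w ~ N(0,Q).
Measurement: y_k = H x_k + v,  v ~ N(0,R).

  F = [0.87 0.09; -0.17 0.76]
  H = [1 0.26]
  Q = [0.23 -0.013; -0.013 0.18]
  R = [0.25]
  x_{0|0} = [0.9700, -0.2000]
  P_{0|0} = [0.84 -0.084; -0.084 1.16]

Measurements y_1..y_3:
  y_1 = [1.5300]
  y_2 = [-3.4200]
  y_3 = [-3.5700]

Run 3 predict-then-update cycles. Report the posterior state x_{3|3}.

step 1: x^-=[0.8259, -0.3169]  P^-=[0.8620 -0.1121; -0.1121 0.8960]  S=[1.1143]  K=[0.7475; 0.1084]  nu=[0.7865]  x^+=[1.4138, -0.2316]  P^+=[0.2395 -0.2024; -0.2024 0.8829]
step 2: x^-=[1.2091, -0.4164]  P^-=[0.3867 -0.1188; -0.1188 0.7492]  S=[0.6256]  K=[0.5688; 0.1215]  nu=[-4.5209]  x^+=[-1.3623, -0.9656]  P^+=[0.1843 -0.1620; -0.1620 0.7400]
step 3: x^-=[-1.2721, -0.5022]  P^-=[0.3501 -0.0943; -0.0943 0.6546]  S=[0.5954]  K=[0.5469; 0.1275]  nu=[-2.1673]  x^+=[-2.4575, -0.7785]  P^+=[0.1720 -0.1358; -0.1358 0.6449]

x_post = [-2.4575, -0.7785]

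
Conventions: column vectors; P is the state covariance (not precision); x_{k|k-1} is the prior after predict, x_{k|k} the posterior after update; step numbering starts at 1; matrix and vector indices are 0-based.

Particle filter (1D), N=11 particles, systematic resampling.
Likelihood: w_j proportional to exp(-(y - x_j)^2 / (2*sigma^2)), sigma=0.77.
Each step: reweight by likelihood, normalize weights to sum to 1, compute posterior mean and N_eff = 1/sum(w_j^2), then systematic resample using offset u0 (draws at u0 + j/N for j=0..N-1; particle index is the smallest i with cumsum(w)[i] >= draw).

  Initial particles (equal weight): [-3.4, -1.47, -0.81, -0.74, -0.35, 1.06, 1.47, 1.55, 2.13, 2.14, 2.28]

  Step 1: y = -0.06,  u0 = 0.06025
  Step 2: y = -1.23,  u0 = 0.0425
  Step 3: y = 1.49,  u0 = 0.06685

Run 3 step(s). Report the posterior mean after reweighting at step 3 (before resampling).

step 1: w=[0.0000, 0.0611, 0.2033, 0.2212, 0.3044, 0.1134, 0.0454, 0.0367, 0.0057, 0.0055, 0.0032]  mean=-0.2496  Neff=4.9265  idx=[1, 2, 2, 3, 3, 4, 4, 4, 4, 5, 7]
step 2: w=[0.1487, 0.1346, 0.1346, 0.1275, 0.1275, 0.0813, 0.0813, 0.0813, 0.0813, 0.0019, 0.0002]  mean=-0.7367  Neff=8.5278  idx=[0, 0, 1, 2, 2, 3, 4, 5, 6, 7, 8]
step 3: w=[0.0021, 0.0021, 0.0390, 0.0390, 0.0390, 0.0509, 0.0509, 0.1943, 0.1943, 0.1943, 0.1943]  mean=-0.4482  Neff=6.2231  idx=[3, 5, 7, 7, 8, 8, 9, 9, 9, 10, 10]

post_mean = -0.4482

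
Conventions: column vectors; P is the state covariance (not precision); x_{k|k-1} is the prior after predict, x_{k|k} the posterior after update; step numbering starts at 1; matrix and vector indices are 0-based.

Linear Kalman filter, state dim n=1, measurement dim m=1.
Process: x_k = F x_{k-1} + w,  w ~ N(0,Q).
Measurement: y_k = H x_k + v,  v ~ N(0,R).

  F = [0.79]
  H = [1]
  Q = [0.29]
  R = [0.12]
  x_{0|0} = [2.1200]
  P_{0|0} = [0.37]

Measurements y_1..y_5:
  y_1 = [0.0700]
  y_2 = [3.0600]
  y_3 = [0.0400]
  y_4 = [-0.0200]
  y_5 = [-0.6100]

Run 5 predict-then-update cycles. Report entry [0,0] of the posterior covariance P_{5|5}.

step 1: x^-=[1.6748]  P^-=[0.5209]  S=[0.6409]  K=[0.8128]  nu=[-1.6048]  x^+=[0.3705]  P^+=[0.0975]
step 2: x^-=[0.2927]  P^-=[0.3509]  S=[0.4709]  K=[0.7452]  nu=[2.7673]  x^+=[2.3548]  P^+=[0.0894]
step 3: x^-=[1.8603]  P^-=[0.3458]  S=[0.4658]  K=[0.7424]  nu=[-1.8203]  x^+=[0.5089]  P^+=[0.0891]
step 4: x^-=[0.4021]  P^-=[0.3456]  S=[0.4656]  K=[0.7423]  nu=[-0.4221]  x^+=[0.0888]  P^+=[0.0891]
step 5: x^-=[0.0701]  P^-=[0.3456]  S=[0.4656]  K=[0.7423]  nu=[-0.6801]  x^+=[-0.4347]  P^+=[0.0891]

P_post[0,0] = 0.0891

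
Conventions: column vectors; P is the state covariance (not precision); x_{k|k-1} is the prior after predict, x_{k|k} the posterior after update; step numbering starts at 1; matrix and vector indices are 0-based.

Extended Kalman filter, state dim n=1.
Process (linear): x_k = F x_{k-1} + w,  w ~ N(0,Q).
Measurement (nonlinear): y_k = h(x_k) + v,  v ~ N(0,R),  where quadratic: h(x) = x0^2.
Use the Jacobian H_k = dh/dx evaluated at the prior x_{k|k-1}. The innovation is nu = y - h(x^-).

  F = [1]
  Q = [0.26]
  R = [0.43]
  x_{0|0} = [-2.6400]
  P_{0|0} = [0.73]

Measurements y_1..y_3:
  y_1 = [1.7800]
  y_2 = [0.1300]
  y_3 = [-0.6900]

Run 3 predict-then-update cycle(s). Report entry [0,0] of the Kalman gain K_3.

K[0,0] = -0.3707

step 1: x^-=[-2.6400]  P^-=[0.9900]  H_jac=[-5.2800]  S=[28.0296]  K=[-0.1865]  nu=[-5.1896]  x^+=[-1.6722]  P^+=[0.0152]
step 2: x^-=[-1.6722]  P^-=[0.2752]  H_jac=[-3.3444]  S=[3.5080]  K=[-0.2624]  nu=[-2.6663]  x^+=[-0.9727]  P^+=[0.0337]
step 3: x^-=[-0.9727]  P^-=[0.2937]  H_jac=[-1.9454]  S=[1.5416]  K=[-0.3707]  nu=[-1.6361]  x^+=[-0.3662]  P^+=[0.0819]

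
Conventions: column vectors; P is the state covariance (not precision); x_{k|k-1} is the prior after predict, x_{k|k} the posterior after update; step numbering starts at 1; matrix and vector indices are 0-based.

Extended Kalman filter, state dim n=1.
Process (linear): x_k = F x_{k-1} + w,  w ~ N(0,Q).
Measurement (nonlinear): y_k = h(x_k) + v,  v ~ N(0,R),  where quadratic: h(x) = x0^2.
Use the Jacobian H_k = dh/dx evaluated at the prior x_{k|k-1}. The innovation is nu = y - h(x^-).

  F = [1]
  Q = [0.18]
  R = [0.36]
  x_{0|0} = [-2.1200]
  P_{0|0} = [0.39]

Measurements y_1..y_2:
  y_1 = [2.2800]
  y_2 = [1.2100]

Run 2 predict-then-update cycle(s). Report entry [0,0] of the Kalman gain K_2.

step 1: x^-=[-2.1200]  P^-=[0.5700]  H_jac=[-4.2400]  S=[10.6072]  K=[-0.2278]  nu=[-2.2144]  x^+=[-1.6155]  P^+=[0.0193]
step 2: x^-=[-1.6155]  P^-=[0.1993]  H_jac=[-3.2309]  S=[2.4409]  K=[-0.2639]  nu=[-1.3997]  x^+=[-1.2461]  P^+=[0.0294]

K[0,0] = -0.2639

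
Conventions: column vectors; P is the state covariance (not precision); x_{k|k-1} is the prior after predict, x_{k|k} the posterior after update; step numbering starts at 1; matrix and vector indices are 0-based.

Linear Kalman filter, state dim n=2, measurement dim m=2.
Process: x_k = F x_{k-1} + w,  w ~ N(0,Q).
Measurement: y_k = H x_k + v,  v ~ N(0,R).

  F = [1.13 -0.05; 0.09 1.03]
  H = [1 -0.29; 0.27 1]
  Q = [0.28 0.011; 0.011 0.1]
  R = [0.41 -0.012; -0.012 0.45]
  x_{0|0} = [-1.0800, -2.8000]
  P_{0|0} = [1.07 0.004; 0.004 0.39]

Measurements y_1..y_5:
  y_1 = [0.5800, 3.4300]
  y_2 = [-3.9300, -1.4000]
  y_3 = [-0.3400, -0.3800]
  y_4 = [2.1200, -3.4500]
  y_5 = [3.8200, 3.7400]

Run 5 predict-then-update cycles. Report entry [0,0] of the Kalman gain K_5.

step 1: x^-=[-1.0804, -2.9812]  P^-=[1.6468 0.1044; 0.1044 0.5232]  S=[2.0403 0.3771; 0.3771 1.1496]  K=[0.7495 0.2317; -0.1191 0.5187]  nu=[0.7959, 6.7029]  x^+=[1.0692, 0.4006]  P^+=[0.3080 0.0121; 0.0121 0.2316]
step 2: x^-=[1.1881, 0.5089]  P^-=[0.6725 0.0444; 0.0444 0.3504]  S=[1.0862 0.1089; 0.1089 0.8734]  K=[0.5887 0.1854; -0.0954 0.4268]  nu=[-4.9706, -2.2297]  x^+=[-2.1513, 0.0316]  P^+=[0.2423 0.0109; 0.0109 0.1903]
step 3: x^-=[-2.4325, -0.1611]  P^-=[0.5886 0.0385; 0.0385 0.3058]  S=[1.0020 0.0937; 0.0937 0.8195]  K=[0.5598 0.1769; -0.0871 0.3958]  nu=[2.0458, 0.4379]  x^+=[-1.2099, -0.1660]  P^+=[0.2305 0.0107; 0.0107 0.1763]
step 4: x^-=[-1.3589, -0.2798]  P^-=[0.5735 0.0377; 0.0377 0.2909]  S=[0.9861 0.0933; 0.0933 0.8030]  K=[0.5539 0.1755; -0.0837 0.3846]  nu=[3.3977, -2.8033]  x^+=[0.0313, -1.6423]  P^+=[0.2281 0.0107; 0.0107 0.1712]
step 5: x^-=[0.1175, -1.6887]  P^-=[0.5705 0.0378; 0.0378 0.2854]  S=[0.9826 0.0941; 0.0941 0.7975]  K=[0.5527 0.1754; -0.0822 0.3804]  nu=[3.2128, 5.3970]  x^+=[2.8394, 0.1005]  P^+=[0.2276 0.0108; 0.0108 0.1693]

K[0,0] = 0.5527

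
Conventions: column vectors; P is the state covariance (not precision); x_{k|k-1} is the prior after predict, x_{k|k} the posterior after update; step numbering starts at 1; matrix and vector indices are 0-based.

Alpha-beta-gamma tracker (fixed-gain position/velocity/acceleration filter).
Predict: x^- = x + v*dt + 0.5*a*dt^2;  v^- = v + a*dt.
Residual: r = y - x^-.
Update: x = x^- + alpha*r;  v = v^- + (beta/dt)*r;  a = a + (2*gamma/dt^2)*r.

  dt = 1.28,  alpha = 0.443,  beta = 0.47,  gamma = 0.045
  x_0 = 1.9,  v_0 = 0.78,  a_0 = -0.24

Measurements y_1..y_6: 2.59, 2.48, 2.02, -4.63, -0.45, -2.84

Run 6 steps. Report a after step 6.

a_post = -0.1395

step 1: x_pred=2.7018  r=-0.1118  x^+=2.6523  v^+=0.4318  a^+=-0.2461
step 2: x_pred=3.0033  r=-0.5233  x^+=2.7715  v^+=-0.0754  a^+=-0.2749
step 3: x_pred=2.4497  r=-0.4297  x^+=2.2593  v^+=-0.5851  a^+=-0.2985
step 4: x_pred=1.2659  r=-5.8959  x^+=-1.3460  v^+=-3.1321  a^+=-0.6224
step 5: x_pred=-5.8648  r=5.4148  x^+=-3.4661  v^+=-1.9404  a^+=-0.3249
step 6: x_pred=-6.2160  r=3.3760  x^+=-4.7204  v^+=-1.1167  a^+=-0.1395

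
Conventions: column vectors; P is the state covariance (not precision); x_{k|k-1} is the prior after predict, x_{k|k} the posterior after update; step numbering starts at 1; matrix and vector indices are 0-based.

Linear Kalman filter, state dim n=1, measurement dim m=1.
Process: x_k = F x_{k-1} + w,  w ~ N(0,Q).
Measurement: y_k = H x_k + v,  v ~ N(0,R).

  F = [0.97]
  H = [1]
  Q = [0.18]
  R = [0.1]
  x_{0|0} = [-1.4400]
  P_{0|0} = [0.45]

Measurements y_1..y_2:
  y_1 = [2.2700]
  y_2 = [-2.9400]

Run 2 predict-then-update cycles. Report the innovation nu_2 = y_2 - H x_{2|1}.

step 1: x^-=[-1.3968]  P^-=[0.6034]  S=[0.7034]  K=[0.8578]  nu=[3.6668]  x^+=[1.7487]  P^+=[0.0858]
step 2: x^-=[1.6962]  P^-=[0.2607]  S=[0.3607]  K=[0.7228]  nu=[-4.6362]  x^+=[-1.6547]  P^+=[0.0723]

innov = [-4.6362]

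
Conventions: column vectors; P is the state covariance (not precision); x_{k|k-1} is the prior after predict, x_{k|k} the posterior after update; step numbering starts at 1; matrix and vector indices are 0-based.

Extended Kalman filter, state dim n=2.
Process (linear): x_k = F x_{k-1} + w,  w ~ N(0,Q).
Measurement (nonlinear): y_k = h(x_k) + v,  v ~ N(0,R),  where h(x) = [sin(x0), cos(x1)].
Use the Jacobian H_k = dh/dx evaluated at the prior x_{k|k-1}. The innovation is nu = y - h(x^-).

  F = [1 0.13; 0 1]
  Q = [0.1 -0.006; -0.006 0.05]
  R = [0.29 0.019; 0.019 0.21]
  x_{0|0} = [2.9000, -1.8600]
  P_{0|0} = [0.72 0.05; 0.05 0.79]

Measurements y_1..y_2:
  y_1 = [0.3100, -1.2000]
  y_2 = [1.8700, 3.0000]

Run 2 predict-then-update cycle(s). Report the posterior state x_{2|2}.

step 1: x^-=[2.6582, -1.8600]  P^-=[0.8464 0.1467; 0.1467 0.8400]  H_jac=[-0.8854 0.0000; 0.0000 0.9585]  S=[0.9535 -0.1055; -0.1055 0.9817]  K=[-0.7793 0.0595; -0.0460 0.8152]  nu=[-0.1548, -0.9148]  x^+=[2.7244, -2.5986]  P^+=[0.2540 -0.0024; -0.0024 0.1777]
step 2: x^-=[2.3866, -2.5986]  P^-=[0.3563 0.0147; 0.0147 0.2277]  H_jac=[-0.7283 0.0000; 0.0000 0.5167]  S=[0.4790 0.0135; 0.0135 0.2708]  K=[-0.5433 0.0551; -0.0346 0.4362]  nu=[1.1847, 3.8562]  x^+=[1.9552, -0.9576]  P^+=[0.2149 0.0024; 0.0024 0.1760]

x_post = [1.9552, -0.9576]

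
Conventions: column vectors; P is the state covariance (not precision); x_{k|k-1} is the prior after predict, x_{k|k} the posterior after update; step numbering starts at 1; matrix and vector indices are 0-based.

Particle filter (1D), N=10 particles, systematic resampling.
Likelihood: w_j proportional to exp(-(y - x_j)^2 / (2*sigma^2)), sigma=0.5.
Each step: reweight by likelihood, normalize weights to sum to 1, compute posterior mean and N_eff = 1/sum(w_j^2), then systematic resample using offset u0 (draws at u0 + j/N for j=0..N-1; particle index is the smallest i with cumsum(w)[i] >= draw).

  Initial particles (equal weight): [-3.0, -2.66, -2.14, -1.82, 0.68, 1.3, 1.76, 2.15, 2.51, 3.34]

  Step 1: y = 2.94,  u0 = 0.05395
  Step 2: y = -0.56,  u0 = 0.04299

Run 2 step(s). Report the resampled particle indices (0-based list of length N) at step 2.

resampled_idx = [0, 0, 0, 0, 0, 1, 1, 1, 1, 1]

step 1: w=[0.0000, 0.0000, 0.0000, 0.0000, 0.0000, 0.0026, 0.0349, 0.1621, 0.3902, 0.4102]  mean=2.7627  Neff=2.8735  idx=[7, 7, 8, 8, 8, 8, 9, 9, 9, 9]
step 2: w=[0.4849, 0.4849, 0.0076, 0.0076, 0.0076, 0.0076, 0.0000, 0.0000, 0.0000, 0.0000]  mean=2.1609  Neff=2.1256  idx=[0, 0, 0, 0, 0, 1, 1, 1, 1, 1]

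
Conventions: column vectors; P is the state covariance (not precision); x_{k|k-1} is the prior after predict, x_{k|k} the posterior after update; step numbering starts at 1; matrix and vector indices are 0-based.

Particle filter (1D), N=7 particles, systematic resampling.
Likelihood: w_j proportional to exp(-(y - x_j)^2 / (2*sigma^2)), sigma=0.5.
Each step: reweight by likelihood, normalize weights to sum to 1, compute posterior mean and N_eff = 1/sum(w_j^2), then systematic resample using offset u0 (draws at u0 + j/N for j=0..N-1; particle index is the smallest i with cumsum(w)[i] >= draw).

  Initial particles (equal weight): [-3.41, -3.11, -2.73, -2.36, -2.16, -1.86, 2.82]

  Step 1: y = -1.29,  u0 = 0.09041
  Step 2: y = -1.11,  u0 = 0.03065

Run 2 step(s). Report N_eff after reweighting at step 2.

step 1: w=[0.0001, 0.0015, 0.0184, 0.1177, 0.2557, 0.6066, 0.0000]  mean=-2.0137  Neff=2.2345  idx=[3, 4, 4, 5, 5, 5, 5]
step 2: w=[0.0281, 0.0705, 0.0705, 0.2077, 0.2077, 0.2077, 0.2077]  mean=-1.9164  Neff=5.4554  idx=[1, 3, 3, 4, 5, 5, 6]

N_eff = 5.4554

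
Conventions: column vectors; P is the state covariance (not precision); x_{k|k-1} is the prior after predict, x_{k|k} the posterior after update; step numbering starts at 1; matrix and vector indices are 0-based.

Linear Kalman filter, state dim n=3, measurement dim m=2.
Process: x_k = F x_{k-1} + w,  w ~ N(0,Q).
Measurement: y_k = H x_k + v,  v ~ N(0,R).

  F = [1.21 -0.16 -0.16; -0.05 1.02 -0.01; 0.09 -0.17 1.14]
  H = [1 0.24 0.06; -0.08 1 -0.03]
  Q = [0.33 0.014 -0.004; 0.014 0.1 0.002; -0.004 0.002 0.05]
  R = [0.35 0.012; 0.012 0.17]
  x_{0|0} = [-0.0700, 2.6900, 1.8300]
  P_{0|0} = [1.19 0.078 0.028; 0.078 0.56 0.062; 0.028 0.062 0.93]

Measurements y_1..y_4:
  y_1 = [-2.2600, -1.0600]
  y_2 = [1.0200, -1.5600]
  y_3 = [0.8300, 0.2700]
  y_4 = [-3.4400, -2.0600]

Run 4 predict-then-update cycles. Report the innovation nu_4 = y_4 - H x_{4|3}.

innov = [-3.8456, -1.6532]

step 1: x^-=[-0.8079, 2.7290, 1.6226]  P^-=[2.0726 -0.0611 -0.0174; -0.0611 0.6765 -0.0327; -0.0174 -0.0327 1.2638]  S=[2.4337 -0.0548; -0.0548 0.8726]  K=[0.8405 -0.2067; 0.0585 0.7857; 0.0190 -0.0781]  nu=[-2.2044, -3.8050]  x^+=[-1.8742, -0.3895, 1.8778]  P^+=[0.2970 -0.0035 -0.0742; -0.0035 0.1346 0.0187; -0.0742 0.0187 1.2574]
step 2: x^-=[-2.5059, -0.3223, 2.0382]  P^-=[0.8315 -0.0310 -0.3008; -0.0310 0.2408 -0.0112; -0.3008 -0.0112 1.6680]  S=[1.1501 -0.0203; -0.0203 0.4218]  K=[0.6977 -0.1763; 0.0329 0.5791; -0.1786 -0.0968]  nu=[3.4810, -1.3770]  x^+=[0.1656, -1.0052, 1.5499]  P^+=[0.2535 -0.0063 -0.1654; -0.0063 0.0988 0.0170; -0.1654 0.0170 1.6281]
step 3: x^-=[0.1133, -1.0491, 1.9527]  P^-=[0.8127 -0.0247 -0.4977; -0.0247 0.2038 -0.0061; -0.4977 -0.0061 2.1305]  S=[1.1104 -0.0152; -0.0152 0.3828]  K=[0.6974 -0.1677; 0.0288 0.5391; -0.3357 -0.0922]  nu=[0.8514, 1.3867]  x^+=[0.4744, -0.2770, 1.5391]  P^+=[0.2583 -0.0068 -0.2438; -0.0068 0.0921 0.0209; -0.2438 0.0209 2.0030]
step 4: x^-=[0.3721, -0.3217, 1.8443]  P^-=[0.8600 -0.0243 -0.6732; -0.0243 0.1967 -0.0002; -0.6732 -0.0002 2.5999]  S=[1.1382 -0.0147; -0.0147 0.3752]  K=[0.7128 -0.1664; 0.0270 0.5304; -0.4555 -0.0827]  nu=[-3.8456, -1.6532]  x^+=[-2.0939, -1.3023, 3.7329]  P^+=[0.2678 -0.0076 -0.3086; -0.0076 0.0907 0.0267; -0.3086 0.0267 2.3623]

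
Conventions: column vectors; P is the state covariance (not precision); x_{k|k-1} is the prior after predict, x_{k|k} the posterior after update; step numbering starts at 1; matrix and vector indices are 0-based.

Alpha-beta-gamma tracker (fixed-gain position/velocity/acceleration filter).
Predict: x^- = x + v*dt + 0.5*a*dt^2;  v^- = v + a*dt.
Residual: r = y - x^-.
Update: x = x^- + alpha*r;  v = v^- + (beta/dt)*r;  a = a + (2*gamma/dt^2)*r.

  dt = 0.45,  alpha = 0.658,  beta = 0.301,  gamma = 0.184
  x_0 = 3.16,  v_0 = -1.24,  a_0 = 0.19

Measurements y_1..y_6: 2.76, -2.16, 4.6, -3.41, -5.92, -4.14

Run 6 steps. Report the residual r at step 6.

resid = 4.1908

step 1: x_pred=2.6212  r=0.1388  x^+=2.7125  v^+=-1.0617  a^+=0.4422
step 2: x_pred=2.2796  r=-4.4396  x^+=-0.6417  v^+=-3.8323  a^+=-7.6258
step 3: x_pred=-3.1383  r=7.7383  x^+=1.9535  v^+=-2.0878  a^+=6.4369
step 4: x_pred=1.6657  r=-5.0757  x^+=-1.6741  v^+=-2.5863  a^+=-2.7871
step 5: x_pred=-3.1201  r=-2.7999  x^+=-4.9624  v^+=-5.7133  a^+=-7.8753
step 6: x_pred=-8.3308  r=4.1908  x^+=-5.5733  v^+=-6.4540  a^+=-0.2594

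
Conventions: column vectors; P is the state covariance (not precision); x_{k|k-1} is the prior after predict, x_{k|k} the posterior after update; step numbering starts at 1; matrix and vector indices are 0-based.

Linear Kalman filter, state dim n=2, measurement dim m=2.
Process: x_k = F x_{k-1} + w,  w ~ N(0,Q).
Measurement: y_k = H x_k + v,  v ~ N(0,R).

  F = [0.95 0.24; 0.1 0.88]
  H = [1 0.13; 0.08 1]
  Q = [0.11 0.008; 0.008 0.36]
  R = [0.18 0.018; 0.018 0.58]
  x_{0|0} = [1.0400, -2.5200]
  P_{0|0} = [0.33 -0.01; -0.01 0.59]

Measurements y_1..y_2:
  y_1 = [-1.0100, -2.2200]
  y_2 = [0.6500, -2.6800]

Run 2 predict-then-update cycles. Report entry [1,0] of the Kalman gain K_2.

step 1: x^-=[0.3832, -2.1136]  P^-=[0.4372 0.1554; 0.1554 0.8184]  S=[0.6715 0.3164; 0.3164 1.4261]  K=[0.6905 -0.0197; 0.1288 0.5540]  nu=[-1.1184, -0.1371]  x^+=[-0.3864, -2.3336]  P^+=[0.1251 -0.0090; -0.0090 0.3244]
step 2: x^-=[-0.9272, -2.0922]  P^-=[0.2375 0.0806; 0.0806 0.6109]  S=[0.4488 0.1979; 0.1979 1.2053]  K=[0.5564 -0.0087; 0.1410 0.4890]  nu=[1.8491, -0.5136]  x^+=[0.1061, -2.0826]  P^+=[0.1004 -0.0031; -0.0031 0.2864]

K[1,0] = 0.1410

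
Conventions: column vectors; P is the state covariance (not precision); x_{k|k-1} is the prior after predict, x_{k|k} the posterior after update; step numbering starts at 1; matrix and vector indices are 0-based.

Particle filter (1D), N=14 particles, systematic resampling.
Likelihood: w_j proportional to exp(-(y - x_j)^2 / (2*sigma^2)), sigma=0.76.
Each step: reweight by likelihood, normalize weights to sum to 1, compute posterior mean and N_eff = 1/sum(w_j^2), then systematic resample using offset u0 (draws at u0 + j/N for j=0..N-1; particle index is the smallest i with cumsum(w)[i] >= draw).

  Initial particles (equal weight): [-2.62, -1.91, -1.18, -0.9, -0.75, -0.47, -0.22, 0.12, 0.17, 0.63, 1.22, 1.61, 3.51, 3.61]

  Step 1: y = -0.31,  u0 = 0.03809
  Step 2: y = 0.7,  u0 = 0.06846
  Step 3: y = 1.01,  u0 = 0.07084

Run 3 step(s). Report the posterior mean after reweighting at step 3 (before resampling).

post_mean = 0.2760

step 1: w=[0.0015, 0.0168, 0.0798, 0.1137, 0.1300, 0.1504, 0.1527, 0.1310, 0.1259, 0.0715, 0.0203, 0.0063, 0.0000, 0.0000]  mean=-0.3172  Neff=8.2637  idx=[2, 3, 3, 4, 4, 5, 5, 6, 6, 7, 7, 8, 8, 9]
step 2: w=[0.0075, 0.0175, 0.0175, 0.0260, 0.0260, 0.0492, 0.0492, 0.0773, 0.0773, 0.1201, 0.1201, 0.1261, 0.1261, 0.1601]  mean=0.0128  Neff=9.5171  idx=[3, 5, 7, 8, 9, 9, 10, 10, 11, 11, 12, 13, 13, 13]
step 3: w=[0.0097, 0.0213, 0.0383, 0.0383, 0.0715, 0.0715, 0.0715, 0.0715, 0.0770, 0.0770, 0.0770, 0.1252, 0.1252, 0.1252]  mean=0.2760  Neff=11.2728  idx=[3, 4, 5, 6, 7, 8, 9, 10, 11, 11, 12, 12, 13, 13]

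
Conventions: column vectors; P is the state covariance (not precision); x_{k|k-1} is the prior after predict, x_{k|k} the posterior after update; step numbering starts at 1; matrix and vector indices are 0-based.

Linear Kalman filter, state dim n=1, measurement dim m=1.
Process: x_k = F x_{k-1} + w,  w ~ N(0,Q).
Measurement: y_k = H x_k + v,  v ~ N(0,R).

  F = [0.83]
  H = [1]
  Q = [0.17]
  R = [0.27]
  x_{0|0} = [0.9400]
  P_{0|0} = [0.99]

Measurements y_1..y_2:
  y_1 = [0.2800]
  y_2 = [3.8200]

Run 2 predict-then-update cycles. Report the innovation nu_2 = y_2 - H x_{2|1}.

innov = [3.4877]

step 1: x^-=[0.7802]  P^-=[0.8520]  S=[1.1220]  K=[0.7594]  nu=[-0.5002]  x^+=[0.4004]  P^+=[0.2050]
step 2: x^-=[0.3323]  P^-=[0.3112]  S=[0.5812]  K=[0.5355]  nu=[3.4877]  x^+=[2.1999]  P^+=[0.1446]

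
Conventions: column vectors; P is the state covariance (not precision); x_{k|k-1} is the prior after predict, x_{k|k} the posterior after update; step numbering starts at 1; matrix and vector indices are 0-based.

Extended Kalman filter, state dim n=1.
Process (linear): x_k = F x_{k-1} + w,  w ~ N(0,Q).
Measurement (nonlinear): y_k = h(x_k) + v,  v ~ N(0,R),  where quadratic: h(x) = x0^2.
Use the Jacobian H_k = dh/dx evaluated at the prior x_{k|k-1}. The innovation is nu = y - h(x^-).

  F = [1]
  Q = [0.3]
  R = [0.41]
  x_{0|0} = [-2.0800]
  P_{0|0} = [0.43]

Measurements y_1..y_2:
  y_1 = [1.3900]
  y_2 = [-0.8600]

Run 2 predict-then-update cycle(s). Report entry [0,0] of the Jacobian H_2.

step 1: x^-=[-2.0800]  P^-=[0.7300]  H_jac=[-4.1600]  S=[13.0431]  K=[-0.2328]  nu=[-2.9364]  x^+=[-1.3963]  P^+=[0.0229]
step 2: x^-=[-1.3963]  P^-=[0.3229]  H_jac=[-2.7926]  S=[2.9286]  K=[-0.3080]  nu=[-2.8097]  x^+=[-0.5311]  P^+=[0.0452]

H_jac[0,0] = -2.7926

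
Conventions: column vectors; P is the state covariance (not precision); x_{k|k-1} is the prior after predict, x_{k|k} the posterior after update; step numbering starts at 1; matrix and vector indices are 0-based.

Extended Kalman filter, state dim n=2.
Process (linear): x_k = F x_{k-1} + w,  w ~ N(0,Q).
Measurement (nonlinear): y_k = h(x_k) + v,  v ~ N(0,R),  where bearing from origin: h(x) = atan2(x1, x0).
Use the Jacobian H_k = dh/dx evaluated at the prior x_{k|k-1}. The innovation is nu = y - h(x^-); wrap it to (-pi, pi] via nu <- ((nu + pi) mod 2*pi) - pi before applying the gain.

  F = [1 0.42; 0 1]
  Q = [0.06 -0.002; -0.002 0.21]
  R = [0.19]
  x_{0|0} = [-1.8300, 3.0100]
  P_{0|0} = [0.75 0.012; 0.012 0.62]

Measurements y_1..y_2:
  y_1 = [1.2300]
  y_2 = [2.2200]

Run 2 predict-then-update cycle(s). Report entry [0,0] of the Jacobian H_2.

step 1: x^-=[-0.5658, 3.0100]  P^-=[0.9294 0.2704; 0.2704 0.8300]  H_jac=[-0.3209 -0.0603]  S=[0.2992]  K=[-1.0514; -0.4573]  nu=[-0.5266]  x^+=[-0.0122, 3.2508]  P^+=[0.5987 0.1265; 0.1265 0.7674]
step 2: x^-=[1.3532, 3.2508]  P^-=[0.9004 0.4469; 0.4469 0.9774]  H_jac=[-0.2622 0.1091]  S=[0.2380]  K=[-0.7871; -0.0441]  nu=[1.0437]  x^+=[0.5317, 3.2048]  P^+=[0.7530 0.4386; 0.4386 0.9770]

H_jac[0,0] = -0.2622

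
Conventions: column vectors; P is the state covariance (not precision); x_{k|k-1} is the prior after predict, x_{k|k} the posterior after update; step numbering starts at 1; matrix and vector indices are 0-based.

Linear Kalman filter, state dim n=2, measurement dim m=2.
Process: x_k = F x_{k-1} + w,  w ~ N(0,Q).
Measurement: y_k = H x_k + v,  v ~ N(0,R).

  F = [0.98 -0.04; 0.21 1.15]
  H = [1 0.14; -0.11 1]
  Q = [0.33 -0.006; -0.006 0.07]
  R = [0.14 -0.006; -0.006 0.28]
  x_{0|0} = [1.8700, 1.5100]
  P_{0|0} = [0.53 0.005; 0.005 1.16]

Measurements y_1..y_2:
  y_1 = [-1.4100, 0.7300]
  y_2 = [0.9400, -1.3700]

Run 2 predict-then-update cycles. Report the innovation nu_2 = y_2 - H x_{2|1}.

innov = [1.9084, -2.0511]

step 1: x^-=[1.7722, 2.1292]  P^-=[0.8405 0.0553; 0.0553 1.6299]  S=[1.0279 0.1842; 0.1842 1.9079]  K=[0.8433 -0.1009; 0.1255 0.8390]  nu=[-3.4803, -1.2043]  x^+=[-1.0411, 0.6822]  P^+=[0.1215 -0.0199; -0.0199 0.2320]
step 2: x^-=[-1.0476, 0.5659]  P^-=[0.4486 -0.0140; -0.0140 0.3725]  S=[0.5920 -0.0170; -0.0170 0.6610]  K=[0.7523 -0.0765; 0.0807 0.5679]  nu=[1.9084, -2.0511]  x^+=[0.5450, -0.4449]  P^+=[0.1077 -0.0141; -0.0141 0.1570]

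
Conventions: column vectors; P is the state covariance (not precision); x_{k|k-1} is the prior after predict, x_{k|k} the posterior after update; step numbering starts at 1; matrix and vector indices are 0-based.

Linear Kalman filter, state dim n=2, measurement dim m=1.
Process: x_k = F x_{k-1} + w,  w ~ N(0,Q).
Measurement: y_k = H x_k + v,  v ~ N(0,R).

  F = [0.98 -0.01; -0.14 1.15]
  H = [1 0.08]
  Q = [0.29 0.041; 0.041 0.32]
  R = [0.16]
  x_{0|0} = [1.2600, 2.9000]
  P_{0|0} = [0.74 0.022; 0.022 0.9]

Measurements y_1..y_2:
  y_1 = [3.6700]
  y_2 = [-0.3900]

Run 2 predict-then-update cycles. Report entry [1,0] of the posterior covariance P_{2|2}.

step 1: x^-=[1.2058, 3.1586]  P^-=[1.0004 -0.0461; -0.0461 1.5177]  S=[1.1627]  K=[0.8572; 0.0648]  nu=[2.2115]  x^+=[3.1015, 3.3019]  P^+=[0.1460 -0.1107; -0.1107 1.5128]
step 2: x^-=[3.0065, 3.3630]  P^-=[0.4325 -0.1213; -0.1213 2.3592]  S=[0.5882]  K=[0.7188; 0.1147]  nu=[-3.6655]  x^+=[0.3716, 2.9428]  P^+=[0.1286 -0.1698; -0.1698 2.3514]

P_post[1,0] = -0.1698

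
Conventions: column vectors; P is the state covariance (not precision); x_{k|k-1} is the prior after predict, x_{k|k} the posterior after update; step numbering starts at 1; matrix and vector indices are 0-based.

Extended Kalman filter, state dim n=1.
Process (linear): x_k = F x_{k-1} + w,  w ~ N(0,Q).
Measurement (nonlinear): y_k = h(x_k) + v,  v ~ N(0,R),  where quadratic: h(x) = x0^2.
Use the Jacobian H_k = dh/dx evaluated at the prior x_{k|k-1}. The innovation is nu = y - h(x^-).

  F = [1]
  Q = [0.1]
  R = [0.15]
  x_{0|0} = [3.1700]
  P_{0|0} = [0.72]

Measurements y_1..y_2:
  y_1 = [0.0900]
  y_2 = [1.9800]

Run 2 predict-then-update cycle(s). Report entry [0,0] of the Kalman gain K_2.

step 1: x^-=[3.1700]  P^-=[0.8200]  H_jac=[6.3400]  S=[33.1104]  K=[0.1570]  nu=[-9.9589]  x^+=[1.6063]  P^+=[0.0037]
step 2: x^-=[1.6063]  P^-=[0.1037]  H_jac=[3.2126]  S=[1.2204]  K=[0.2730]  nu=[-0.6002]  x^+=[1.4424]  P^+=[0.0127]

K[0,0] = 0.2730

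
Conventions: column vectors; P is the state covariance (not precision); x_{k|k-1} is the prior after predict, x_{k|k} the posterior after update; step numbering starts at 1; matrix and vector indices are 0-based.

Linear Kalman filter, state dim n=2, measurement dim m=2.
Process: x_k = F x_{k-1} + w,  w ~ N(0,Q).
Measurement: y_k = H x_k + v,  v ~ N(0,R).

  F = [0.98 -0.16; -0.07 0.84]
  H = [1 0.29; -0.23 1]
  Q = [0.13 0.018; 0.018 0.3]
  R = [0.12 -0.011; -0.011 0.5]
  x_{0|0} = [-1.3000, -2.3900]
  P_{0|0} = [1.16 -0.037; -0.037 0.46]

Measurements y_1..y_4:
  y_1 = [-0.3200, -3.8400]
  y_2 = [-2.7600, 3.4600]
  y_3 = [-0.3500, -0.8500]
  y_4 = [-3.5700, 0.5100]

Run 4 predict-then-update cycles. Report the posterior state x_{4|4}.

x_post = [-2.4877, -0.4642]

step 1: x^-=[-0.8916, -1.9166]  P^-=[1.2674 -0.1543; -0.1543 0.6346]  S=[1.3513 -0.2625; -0.2625 1.2726]  K=[0.8717 -0.1705; 0.1295 0.5532]  nu=[1.1274, -2.1285]  x^+=[0.4541, -2.9482]  P^+=[0.1256 -0.0660; -0.0660 0.2600]
step 2: x^-=[0.9167, -2.5083]  P^-=[0.2780 -0.0806; -0.0806 0.4918]  S=[0.3926 -0.0075; -0.0075 1.0436]  K=[0.6459 -0.1338; 0.1674 0.4903]  nu=[-2.9493, 6.1791]  x^+=[-1.8154, 0.0273]  P^+=[0.0942 -0.0524; -0.0524 0.2312]
step 3: x^-=[-1.7834, 0.1500]  P^-=[0.2428 -0.0632; -0.0632 0.4698]  S=[0.3656 0.0104; 0.0104 1.0117]  K=[0.6174 -0.1240; 0.1861 0.4768]  nu=[1.3899, -1.4102]  x^+=[-0.7504, -0.2637]  P^+=[0.0894 -0.0482; -0.0482 0.2253]
step 4: x^-=[-0.6932, -0.1689]  P^-=[0.2368 -0.0587; -0.0587 0.4651]  S=[0.3619 0.0147; 0.0147 1.0046]  K=[0.6123 -0.1215; 0.1914 0.4736]  nu=[-2.8278, 0.5195]  x^+=[-2.4877, -0.4642]  P^+=[0.0885 -0.0472; -0.0472 0.2238]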